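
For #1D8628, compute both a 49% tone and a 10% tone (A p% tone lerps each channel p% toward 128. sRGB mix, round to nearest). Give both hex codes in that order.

#1D8628 is rgb(29, 134, 40).
49% tone:
  R: 29 + 0.49×(128−29) = 29 + 48.51 = 77.51 → 78
  G: 134 − 2.94 = 131.06 → 131
  B: 40 + 0.49×(128−40) = 40 + 43.12 = 83.12 → 83
  → #4E8353
10% tone:
  R: 29 + 0.1×(128−29) = 29 + 9.9 = 38.9 → 39
  G: 134 − 0.6 = 133.4 → 133
  B: 40 + 8.8 = 48.8 → 49
  → #278531

#4E8353, #278531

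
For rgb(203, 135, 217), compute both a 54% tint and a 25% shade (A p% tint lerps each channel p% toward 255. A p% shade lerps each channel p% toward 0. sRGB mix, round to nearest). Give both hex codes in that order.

#E7C8EE, #9865A3

54% tint:
  R: 203 + 0.54×(255−203) = 203 + 28.08 = 231.08 → 231
  G: 135 + 0.54×(255−135) = 135 + 64.8 = 199.8 → 200
  B: 217 + 0.54×(255−217) = 217 + 20.52 = 237.52 → 238
  → #E7C8EE
25% shade:
  R: 203 + 0.25×(0−203) = 203 − 50.75 = 152.25 → 152
  G: 135 − 33.75 = 101.25 → 101
  B: 217 − 54.25 = 162.75 → 163
  → #9865A3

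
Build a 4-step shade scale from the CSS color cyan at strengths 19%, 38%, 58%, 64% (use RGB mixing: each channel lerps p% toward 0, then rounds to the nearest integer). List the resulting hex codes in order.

CSS cyan is rgb(0, 255, 255).
19%: (0→0, 255 − 48.45 = 206.55→207, 255 − 48.45 = 206.55→207) → #00CFCF
38%: (0→0, 255 − 96.9 = 158.1→158, 255 − 96.9 = 158.1→158) → #009E9E
58%: (0→0, 255 − 147.9 = 107.1→107, 255 − 147.9 = 107.1→107) → #006B6B
64%: (0→0, 255 − 163.2 = 91.8→92, 255 − 163.2 = 91.8→92) → #005C5C

#00CFCF, #009E9E, #006B6B, #005C5C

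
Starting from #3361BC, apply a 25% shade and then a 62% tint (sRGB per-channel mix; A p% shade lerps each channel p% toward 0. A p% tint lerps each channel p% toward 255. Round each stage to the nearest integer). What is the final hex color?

#3361BC is rgb(51, 97, 188).
A 25% shade moves each channel 25% toward 0:
  R: 51 + 0.25×(0−51) = 51 − 12.75 = 38.25 → 38
  G: 97 − 24.25 = 72.75 → 73
  B: 188 + 0.25×(0−188) = 188 − 47 = 141 → 141
After the shade: rgb(38, 73, 141) = #26498D.
A 62% tint moves each channel 62% toward 255:
  R: 38 + 134.54 = 172.54 → 173
  G: 73 + 112.84 = 185.84 → 186
  B: 141 + 0.62×(255−141) = 141 + 70.68 = 211.68 → 212
rgb(173, 186, 212) = #ADBAD4.

#ADBAD4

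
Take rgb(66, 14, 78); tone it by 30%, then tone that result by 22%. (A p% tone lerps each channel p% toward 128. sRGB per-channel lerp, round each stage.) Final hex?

#5e4265

Lerp each channel 30% toward 128:
  R: 66 + 0.3×(128−66) = 66 + 18.6 = 84.6 → 85
  G: 14 + 34.2 = 48.2 → 48
  B: 78 + 15 = 93 → 93
After the tone: rgb(85, 48, 93) = #55305d.
Per channel, c → c + 0.22(128 − c):
  R: 85 + 0.22×(128−85) = 85 + 9.46 = 94.46 → 94
  G: 48 + 0.22×(128−48) = 48 + 17.6 = 65.6 → 66
  B: 93 + 0.22×(128−93) = 93 + 7.7 = 100.7 → 101
rgb(94, 66, 101) = #5e4265.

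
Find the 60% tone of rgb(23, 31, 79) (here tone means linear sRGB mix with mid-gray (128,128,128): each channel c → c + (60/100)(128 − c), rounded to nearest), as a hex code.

A 60% tone moves each channel 60% toward 128:
  R: 23 + 63 = 86 → 86
  G: 31 + 0.6×(128−31) = 31 + 58.2 = 89.2 → 89
  B: 79 + 0.6×(128−79) = 79 + 29.4 = 108.4 → 108
rgb(86, 89, 108) = #56596C.

#56596C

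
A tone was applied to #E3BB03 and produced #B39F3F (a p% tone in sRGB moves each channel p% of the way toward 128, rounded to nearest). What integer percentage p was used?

#E3BB03 is rgb(227, 187, 3); #B39F3F is rgb(179, 159, 63).
On the B channel (widest range): 63 ≈ 3 + (p/100)(128 − 3), so p ≈ 100×(63 − 3)/(128 − 3) = 6000/125 = 48.00.
p = 48 reproduces all three channels after rounding.

48%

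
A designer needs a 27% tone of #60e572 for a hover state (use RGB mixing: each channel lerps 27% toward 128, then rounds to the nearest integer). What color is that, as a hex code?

#69ca76

#60e572 is rgb(96, 229, 114).
Lerp each channel 27% toward 128:
  R: 96 + 0.27×(128−96) = 96 + 8.64 = 104.64 → 105
  G: 229 − 27.27 = 201.73 → 202
  B: 114 + 0.27×(128−114) = 114 + 3.78 = 117.78 → 118
rgb(105, 202, 118) = #69ca76.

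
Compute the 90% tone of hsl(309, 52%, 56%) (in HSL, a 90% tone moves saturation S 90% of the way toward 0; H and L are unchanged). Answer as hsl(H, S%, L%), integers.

hsl(309, 5%, 56%)

S moves 90% from 52 toward 0: 52 − 46.8 = 5.2 → 5.
H and L are unchanged.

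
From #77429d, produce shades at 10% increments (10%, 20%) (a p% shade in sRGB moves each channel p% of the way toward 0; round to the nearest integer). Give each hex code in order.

#6b3b8d, #5f357e

#77429d is rgb(119, 66, 157).
10%: (119 − 11.9 = 107.1→107, 66 − 6.6 = 59.4→59, 157 − 15.7 = 141.3→141) → #6b3b8d
20%: (119 − 23.8 = 95.2→95, 66 − 13.2 = 52.8→53, 157 − 31.4 = 125.6→126) → #5f357e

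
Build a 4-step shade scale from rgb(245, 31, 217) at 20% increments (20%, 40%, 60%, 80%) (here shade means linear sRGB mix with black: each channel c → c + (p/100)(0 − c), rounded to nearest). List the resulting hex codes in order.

#C419AE, #931382, #620C57, #31062B

20%: (245 − 49 = 196→196, 31 − 6.2 = 24.8→25, 217 − 43.4 = 173.6→174) → #C419AE
40%: (245 − 98 = 147→147, 31 − 12.4 = 18.6→19, 217 − 86.8 = 130.2→130) → #931382
60%: (245 − 147 = 98→98, 31 − 18.6 = 12.4→12, 217 − 130.2 = 86.8→87) → #620C57
80%: (245 − 196 = 49→49, 31 − 24.8 = 6.2→6, 217 − 173.6 = 43.4→43) → #31062B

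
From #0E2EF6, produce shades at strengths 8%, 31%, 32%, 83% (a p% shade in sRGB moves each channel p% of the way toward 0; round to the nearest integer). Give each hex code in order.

#0D2AE2, #0A20AA, #0A1FA7, #02082A

#0E2EF6 is rgb(14, 46, 246).
8%: (14 − 1.12 = 12.88→13, 46 − 3.68 = 42.32→42, 246 − 19.68 = 226.32→226) → #0D2AE2
31%: (14 − 4.34 = 9.66→10, 46 − 14.26 = 31.74→32, 246 − 76.26 = 169.74→170) → #0A20AA
32%: (14 − 4.48 = 9.52→10, 46 − 14.72 = 31.28→31, 246 − 78.72 = 167.28→167) → #0A1FA7
83%: (14 − 11.62 = 2.38→2, 46 − 38.18 = 7.82→8, 246 − 204.18 = 41.82→42) → #02082A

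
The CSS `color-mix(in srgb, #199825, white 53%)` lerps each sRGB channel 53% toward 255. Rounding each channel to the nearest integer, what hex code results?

#93CF99

#199825 is rgb(25, 152, 37).
Lerp each channel 53% toward 255:
  R: 25 + 0.53×(255−25) = 25 + 121.9 = 146.9 → 147
  G: 152 + 0.53×(255−152) = 152 + 54.59 = 206.59 → 207
  B: 37 + 0.53×(255−37) = 37 + 115.54 = 152.54 → 153
rgb(147, 207, 153) = #93CF99.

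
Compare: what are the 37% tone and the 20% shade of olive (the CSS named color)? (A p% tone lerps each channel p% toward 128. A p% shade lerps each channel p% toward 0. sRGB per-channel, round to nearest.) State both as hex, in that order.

#80802f, #666600

CSS olive is rgb(128, 128, 0).
37% tone:
  R: 128 + 0 = 128 → 128
  G: 128 + 0 = 128 → 128
  B: 0 + 47.36 = 47.36 → 47
  → #80802f
20% shade:
  R: 128 + 0.2×(0−128) = 128 − 25.6 = 102.4 → 102
  G: 128 + 0.2×(0−128) = 128 − 25.6 = 102.4 → 102
  B: 0 + 0 = 0 → 0
  → #666600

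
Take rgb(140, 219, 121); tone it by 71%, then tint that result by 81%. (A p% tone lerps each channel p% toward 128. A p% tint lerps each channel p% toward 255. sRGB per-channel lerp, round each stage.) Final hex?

A 71% tone moves each channel 71% toward 128:
  R: 140 − 8.52 = 131.48 → 131
  G: 219 + 0.71×(128−219) = 219 − 64.61 = 154.39 → 154
  B: 121 + 4.97 = 125.97 → 126
After the tone: rgb(131, 154, 126) = #839A7E.
Per channel, c → c + 0.81(255 − c):
  R: 131 + 100.44 = 231.44 → 231
  G: 154 + 81.81 = 235.81 → 236
  B: 126 + 104.49 = 230.49 → 230
rgb(231, 236, 230) = #E7ECE6.

#E7ECE6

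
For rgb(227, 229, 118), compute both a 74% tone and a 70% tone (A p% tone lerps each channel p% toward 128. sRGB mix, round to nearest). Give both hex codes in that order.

74% tone:
  R: 227 + 0.74×(128−227) = 227 − 73.26 = 153.74 → 154
  G: 229 − 74.74 = 154.26 → 154
  B: 118 + 0.74×(128−118) = 118 + 7.4 = 125.4 → 125
  → #9A9A7D
70% tone:
  R: 227 − 69.3 = 157.7 → 158
  G: 229 + 0.7×(128−229) = 229 − 70.7 = 158.3 → 158
  B: 118 + 0.7×(128−118) = 118 + 7 = 125 → 125
  → #9E9E7D

#9A9A7D, #9E9E7D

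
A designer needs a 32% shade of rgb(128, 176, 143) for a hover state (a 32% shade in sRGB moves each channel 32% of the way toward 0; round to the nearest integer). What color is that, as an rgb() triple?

rgb(87, 120, 97)

Per channel, c → c + 0.32(0 − c):
  R: 128 + 0.32×(0−128) = 128 − 40.96 = 87.04 → 87
  G: 176 − 56.32 = 119.68 → 120
  B: 143 + 0.32×(0−143) = 143 − 45.76 = 97.24 → 97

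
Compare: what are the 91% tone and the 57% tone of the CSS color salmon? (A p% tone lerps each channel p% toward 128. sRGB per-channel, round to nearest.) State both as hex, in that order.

#8b807f, #b4807a

CSS salmon is rgb(250, 128, 114).
91% tone:
  R: 250 + 0.91×(128−250) = 250 − 111.02 = 138.98 → 139
  G: 128 + 0 = 128 → 128
  B: 114 + 0.91×(128−114) = 114 + 12.74 = 126.74 → 127
  → #8b807f
57% tone:
  R: 250 + 0.57×(128−250) = 250 − 69.54 = 180.46 → 180
  G: 128 + 0 = 128 → 128
  B: 114 + 0.57×(128−114) = 114 + 7.98 = 121.98 → 122
  → #b4807a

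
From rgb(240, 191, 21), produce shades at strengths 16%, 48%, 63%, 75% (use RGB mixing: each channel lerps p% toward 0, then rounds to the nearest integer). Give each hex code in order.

#CAA012, #7D630B, #594708, #3C3005

16%: (240 − 38.4 = 201.6→202, 191 − 30.56 = 160.44→160, 21 − 3.36 = 17.64→18) → #CAA012
48%: (240 − 115.2 = 124.8→125, 191 − 91.68 = 99.32→99, 21 − 10.08 = 10.92→11) → #7D630B
63%: (240 − 151.2 = 88.8→89, 191 − 120.33 = 70.67→71, 21 − 13.23 = 7.77→8) → #594708
75%: (240 − 180 = 60→60, 191 − 143.25 = 47.75→48, 21 − 15.75 = 5.25→5) → #3C3005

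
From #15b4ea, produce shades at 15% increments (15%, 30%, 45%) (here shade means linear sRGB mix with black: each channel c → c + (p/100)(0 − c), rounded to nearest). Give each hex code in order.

#1299c7, #0f7ea4, #0c6381

#15b4ea is rgb(21, 180, 234).
15%: (21 − 3.15 = 17.85→18, 180 − 27 = 153→153, 234 − 35.1 = 198.9→199) → #1299c7
30%: (21 − 6.3 = 14.7→15, 180 − 54 = 126→126, 234 − 70.2 = 163.8→164) → #0f7ea4
45%: (21 − 9.45 = 11.55→12, 180 − 81 = 99→99, 234 − 105.3 = 128.7→129) → #0c6381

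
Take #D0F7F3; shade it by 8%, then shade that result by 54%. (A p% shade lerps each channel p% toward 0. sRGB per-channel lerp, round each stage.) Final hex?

#D0F7F3 is rgb(208, 247, 243).
Per channel, c → c + 0.08(0 − c):
  R: 208 + 0.08×(0−208) = 208 − 16.64 = 191.36 → 191
  G: 247 + 0.08×(0−247) = 247 − 19.76 = 227.24 → 227
  B: 243 − 19.44 = 223.56 → 224
After the shade: rgb(191, 227, 224) = #BFE3E0.
Per channel, c → c + 0.54(0 − c):
  R: 191 − 103.14 = 87.86 → 88
  G: 227 + 0.54×(0−227) = 227 − 122.58 = 104.42 → 104
  B: 224 − 120.96 = 103.04 → 103
rgb(88, 104, 103) = #586867.

#586867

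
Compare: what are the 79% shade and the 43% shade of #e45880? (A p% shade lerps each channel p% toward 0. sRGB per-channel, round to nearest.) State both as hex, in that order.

#e45880 is rgb(228, 88, 128).
79% shade:
  R: 228 − 180.12 = 47.88 → 48
  G: 88 + 0.79×(0−88) = 88 − 69.52 = 18.48 → 18
  B: 128 − 101.12 = 26.88 → 27
  → #30121b
43% shade:
  R: 228 + 0.43×(0−228) = 228 − 98.04 = 129.96 → 130
  G: 88 + 0.43×(0−88) = 88 − 37.84 = 50.16 → 50
  B: 128 + 0.43×(0−128) = 128 − 55.04 = 72.96 → 73
  → #823249

#30121b, #823249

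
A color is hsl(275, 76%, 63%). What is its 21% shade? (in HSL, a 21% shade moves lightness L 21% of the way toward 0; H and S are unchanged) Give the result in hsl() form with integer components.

hsl(275, 76%, 50%)

L moves 21% from 63 toward 0: 63 − 13.23 = 49.77 → 50.
H and S are unchanged.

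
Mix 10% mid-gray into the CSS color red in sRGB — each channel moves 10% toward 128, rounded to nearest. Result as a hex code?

CSS red is rgb(255, 0, 0).
Lerp each channel 10% toward 128:
  R: 255 + 0.1×(128−255) = 255 − 12.7 = 242.3 → 242
  G: 0 + 0.1×(128−0) = 0 + 12.8 = 12.8 → 13
  B: 0 + 12.8 = 12.8 → 13
rgb(242, 13, 13) = #F20D0D.

#F20D0D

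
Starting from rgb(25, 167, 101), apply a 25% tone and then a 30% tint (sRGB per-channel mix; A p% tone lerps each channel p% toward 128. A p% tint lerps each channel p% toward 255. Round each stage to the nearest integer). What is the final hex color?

Per channel, c → c + 0.25(128 − c):
  R: 25 + 25.75 = 50.75 → 51
  G: 167 + 0.25×(128−167) = 167 − 9.75 = 157.25 → 157
  B: 101 + 0.25×(128−101) = 101 + 6.75 = 107.75 → 108
After the tone: rgb(51, 157, 108) = #339D6C.
Lerp each channel 30% toward 255:
  R: 51 + 0.3×(255−51) = 51 + 61.2 = 112.2 → 112
  G: 157 + 0.3×(255−157) = 157 + 29.4 = 186.4 → 186
  B: 108 + 44.1 = 152.1 → 152
rgb(112, 186, 152) = #70BA98.

#70BA98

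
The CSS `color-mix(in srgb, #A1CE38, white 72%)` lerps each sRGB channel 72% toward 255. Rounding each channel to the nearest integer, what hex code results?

#A1CE38 is rgb(161, 206, 56).
Per channel, c → c + 0.72(255 − c):
  R: 161 + 67.68 = 228.68 → 229
  G: 206 + 0.72×(255−206) = 206 + 35.28 = 241.28 → 241
  B: 56 + 0.72×(255−56) = 56 + 143.28 = 199.28 → 199
rgb(229, 241, 199) = #E5F1C7.

#E5F1C7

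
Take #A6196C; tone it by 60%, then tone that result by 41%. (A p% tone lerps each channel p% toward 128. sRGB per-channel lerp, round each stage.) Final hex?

#89687B

#A6196C is rgb(166, 25, 108).
A 60% tone moves each channel 60% toward 128:
  R: 166 + 0.6×(128−166) = 166 − 22.8 = 143.2 → 143
  G: 25 + 61.8 = 86.8 → 87
  B: 108 + 0.6×(128−108) = 108 + 12 = 120 → 120
After the tone: rgb(143, 87, 120) = #8F5778.
Lerp each channel 41% toward 128:
  R: 143 + 0.41×(128−143) = 143 − 6.15 = 136.85 → 137
  G: 87 + 0.41×(128−87) = 87 + 16.81 = 103.81 → 104
  B: 120 + 0.41×(128−120) = 120 + 3.28 = 123.28 → 123
rgb(137, 104, 123) = #89687B.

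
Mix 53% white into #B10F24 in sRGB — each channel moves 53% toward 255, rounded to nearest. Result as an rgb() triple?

#B10F24 is rgb(177, 15, 36).
Lerp each channel 53% toward 255:
  R: 177 + 0.53×(255−177) = 177 + 41.34 = 218.34 → 218
  G: 15 + 0.53×(255−15) = 15 + 127.2 = 142.2 → 142
  B: 36 + 116.07 = 152.07 → 152

rgb(218, 142, 152)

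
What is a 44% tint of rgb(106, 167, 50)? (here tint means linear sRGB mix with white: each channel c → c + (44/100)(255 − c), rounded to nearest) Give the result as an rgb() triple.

A 44% tint moves each channel 44% toward 255:
  R: 106 + 0.44×(255−106) = 106 + 65.56 = 171.56 → 172
  G: 167 + 0.44×(255−167) = 167 + 38.72 = 205.72 → 206
  B: 50 + 0.44×(255−50) = 50 + 90.2 = 140.2 → 140

rgb(172, 206, 140)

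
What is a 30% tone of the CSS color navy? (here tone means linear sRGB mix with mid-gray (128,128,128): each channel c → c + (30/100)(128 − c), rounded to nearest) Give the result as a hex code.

#262680

CSS navy is rgb(0, 0, 128).
Per channel, c → c + 0.3(128 − c):
  R: 0 + 0.3×(128−0) = 0 + 38.4 = 38.4 → 38
  G: 0 + 0.3×(128−0) = 0 + 38.4 = 38.4 → 38
  B: 128 + 0.3×(128−128) = 128 + 0 = 128 → 128
rgb(38, 38, 128) = #262680.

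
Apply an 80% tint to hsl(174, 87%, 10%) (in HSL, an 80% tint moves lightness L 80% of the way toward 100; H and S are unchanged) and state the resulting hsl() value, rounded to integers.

hsl(174, 87%, 82%)

L moves 80% from 10 toward 100: 10 + 72 = 82 → 82.
H and S are unchanged.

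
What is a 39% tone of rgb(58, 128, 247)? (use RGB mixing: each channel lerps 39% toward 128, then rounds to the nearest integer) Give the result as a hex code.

A 39% tone moves each channel 39% toward 128:
  R: 58 + 0.39×(128−58) = 58 + 27.3 = 85.3 → 85
  G: 128 + 0.39×(128−128) = 128 + 0 = 128 → 128
  B: 247 − 46.41 = 200.59 → 201
rgb(85, 128, 201) = #5580C9.

#5580C9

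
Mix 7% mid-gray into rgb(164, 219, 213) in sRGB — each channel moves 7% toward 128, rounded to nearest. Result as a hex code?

Per channel, c → c + 0.07(128 − c):
  R: 164 + 0.07×(128−164) = 164 − 2.52 = 161.48 → 161
  G: 219 + 0.07×(128−219) = 219 − 6.37 = 212.63 → 213
  B: 213 − 5.95 = 207.05 → 207
rgb(161, 213, 207) = #A1D5CF.

#A1D5CF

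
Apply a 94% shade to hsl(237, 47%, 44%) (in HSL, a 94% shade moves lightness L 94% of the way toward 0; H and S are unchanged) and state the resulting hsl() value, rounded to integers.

hsl(237, 47%, 3%)

L moves 94% from 44 toward 0: 44 − 41.36 = 2.64 → 3.
H and S are unchanged.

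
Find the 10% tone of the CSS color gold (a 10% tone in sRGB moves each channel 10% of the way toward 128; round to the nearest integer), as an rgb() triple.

rgb(242, 206, 13)

CSS gold is rgb(255, 215, 0).
Lerp each channel 10% toward 128:
  R: 255 + 0.1×(128−255) = 255 − 12.7 = 242.3 → 242
  G: 215 − 8.7 = 206.3 → 206
  B: 0 + 12.8 = 12.8 → 13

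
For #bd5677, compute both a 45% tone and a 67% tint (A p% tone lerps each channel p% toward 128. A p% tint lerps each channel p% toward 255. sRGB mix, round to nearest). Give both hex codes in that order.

#bd5677 is rgb(189, 86, 119).
45% tone:
  R: 189 + 0.45×(128−189) = 189 − 27.45 = 161.55 → 162
  G: 86 + 18.9 = 104.9 → 105
  B: 119 + 0.45×(128−119) = 119 + 4.05 = 123.05 → 123
  → #a2697b
67% tint:
  R: 189 + 44.22 = 233.22 → 233
  G: 86 + 113.23 = 199.23 → 199
  B: 119 + 0.67×(255−119) = 119 + 91.12 = 210.12 → 210
  → #e9c7d2

#a2697b, #e9c7d2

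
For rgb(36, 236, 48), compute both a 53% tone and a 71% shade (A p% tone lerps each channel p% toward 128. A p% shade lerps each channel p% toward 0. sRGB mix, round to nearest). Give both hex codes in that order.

#55B35A, #0A440E

53% tone:
  R: 36 + 48.76 = 84.76 → 85
  G: 236 + 0.53×(128−236) = 236 − 57.24 = 178.76 → 179
  B: 48 + 0.53×(128−48) = 48 + 42.4 = 90.4 → 90
  → #55B35A
71% shade:
  R: 36 + 0.71×(0−36) = 36 − 25.56 = 10.44 → 10
  G: 236 + 0.71×(0−236) = 236 − 167.56 = 68.44 → 68
  B: 48 + 0.71×(0−48) = 48 − 34.08 = 13.92 → 14
  → #0A440E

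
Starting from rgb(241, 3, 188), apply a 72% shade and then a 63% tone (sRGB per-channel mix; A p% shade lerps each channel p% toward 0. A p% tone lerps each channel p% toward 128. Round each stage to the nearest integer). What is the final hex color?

A 72% shade moves each channel 72% toward 0:
  R: 241 + 0.72×(0−241) = 241 − 173.52 = 67.48 → 67
  G: 3 + 0.72×(0−3) = 3 − 2.16 = 0.84 → 1
  B: 188 + 0.72×(0−188) = 188 − 135.36 = 52.64 → 53
After the shade: rgb(67, 1, 53) = #430135.
A 63% tone moves each channel 63% toward 128:
  R: 67 + 0.63×(128−67) = 67 + 38.43 = 105.43 → 105
  G: 1 + 80.01 = 81.01 → 81
  B: 53 + 47.25 = 100.25 → 100
rgb(105, 81, 100) = #695164.

#695164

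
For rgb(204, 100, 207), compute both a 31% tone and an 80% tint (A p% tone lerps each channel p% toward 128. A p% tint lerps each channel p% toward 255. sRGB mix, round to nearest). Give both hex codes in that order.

#B46DB7, #F5E0F5

31% tone:
  R: 204 + 0.31×(128−204) = 204 − 23.56 = 180.44 → 180
  G: 100 + 8.68 = 108.68 → 109
  B: 207 − 24.49 = 182.51 → 183
  → #B46DB7
80% tint:
  R: 204 + 40.8 = 244.8 → 245
  G: 100 + 124 = 224 → 224
  B: 207 + 0.8×(255−207) = 207 + 38.4 = 245.4 → 245
  → #F5E0F5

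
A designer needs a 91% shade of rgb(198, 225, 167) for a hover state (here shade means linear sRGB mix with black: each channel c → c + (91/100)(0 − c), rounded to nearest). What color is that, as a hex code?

#12140F

A 91% shade moves each channel 91% toward 0:
  R: 198 + 0.91×(0−198) = 198 − 180.18 = 17.82 → 18
  G: 225 − 204.75 = 20.25 → 20
  B: 167 + 0.91×(0−167) = 167 − 151.97 = 15.03 → 15
rgb(18, 20, 15) = #12140F.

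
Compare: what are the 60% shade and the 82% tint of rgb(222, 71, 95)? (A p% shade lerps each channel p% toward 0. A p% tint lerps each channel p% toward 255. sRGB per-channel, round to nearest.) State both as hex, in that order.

#591C26, #F9DEE2

60% shade:
  R: 222 − 133.2 = 88.8 → 89
  G: 71 − 42.6 = 28.4 → 28
  B: 95 + 0.6×(0−95) = 95 − 57 = 38 → 38
  → #591C26
82% tint:
  R: 222 + 0.82×(255−222) = 222 + 27.06 = 249.06 → 249
  G: 71 + 0.82×(255−71) = 71 + 150.88 = 221.88 → 222
  B: 95 + 0.82×(255−95) = 95 + 131.2 = 226.2 → 226
  → #F9DEE2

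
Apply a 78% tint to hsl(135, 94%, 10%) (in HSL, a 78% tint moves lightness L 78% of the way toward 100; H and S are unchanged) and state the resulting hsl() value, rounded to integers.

L moves 78% from 10 toward 100: 10 + 70.2 = 80.2 → 80.
H and S are unchanged.

hsl(135, 94%, 80%)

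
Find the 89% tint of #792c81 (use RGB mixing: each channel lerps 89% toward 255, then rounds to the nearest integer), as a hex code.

#792c81 is rgb(121, 44, 129).
Lerp each channel 89% toward 255:
  R: 121 + 119.26 = 240.26 → 240
  G: 44 + 187.79 = 231.79 → 232
  B: 129 + 0.89×(255−129) = 129 + 112.14 = 241.14 → 241
rgb(240, 232, 241) = #f0e8f1.

#f0e8f1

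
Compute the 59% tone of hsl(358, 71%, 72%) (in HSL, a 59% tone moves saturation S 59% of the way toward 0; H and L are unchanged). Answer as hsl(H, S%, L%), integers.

hsl(358, 29%, 72%)

S moves 59% from 71 toward 0: 71 − 41.89 = 29.11 → 29.
H and L are unchanged.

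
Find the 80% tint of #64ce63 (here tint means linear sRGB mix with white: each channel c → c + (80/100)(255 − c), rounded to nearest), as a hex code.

#64ce63 is rgb(100, 206, 99).
Lerp each channel 80% toward 255:
  R: 100 + 0.8×(255−100) = 100 + 124 = 224 → 224
  G: 206 + 0.8×(255−206) = 206 + 39.2 = 245.2 → 245
  B: 99 + 0.8×(255−99) = 99 + 124.8 = 223.8 → 224
rgb(224, 245, 224) = #e0f5e0.

#e0f5e0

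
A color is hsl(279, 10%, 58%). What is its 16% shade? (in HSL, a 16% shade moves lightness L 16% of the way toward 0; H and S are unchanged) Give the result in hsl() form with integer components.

L moves 16% from 58 toward 0: 58 − 9.28 = 48.72 → 49.
H and S are unchanged.

hsl(279, 10%, 49%)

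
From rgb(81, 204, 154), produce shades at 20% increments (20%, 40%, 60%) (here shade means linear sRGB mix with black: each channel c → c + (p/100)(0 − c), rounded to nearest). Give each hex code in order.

#41A37B, #317A5C, #20523E

20%: (81 − 16.2 = 64.8→65, 204 − 40.8 = 163.2→163, 154 − 30.8 = 123.2→123) → #41A37B
40%: (81 − 32.4 = 48.6→49, 204 − 81.6 = 122.4→122, 154 − 61.6 = 92.4→92) → #317A5C
60%: (81 − 48.6 = 32.4→32, 204 − 122.4 = 81.6→82, 154 − 92.4 = 61.6→62) → #20523E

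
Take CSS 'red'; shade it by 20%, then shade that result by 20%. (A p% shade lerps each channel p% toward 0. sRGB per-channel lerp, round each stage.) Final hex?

#A30000

CSS red is rgb(255, 0, 0).
Lerp each channel 20% toward 0:
  R: 255 + 0.2×(0−255) = 255 − 51 = 204 → 204
  G: 0 + 0 = 0 → 0
  B: 0 + 0.2×(0−0) = 0 + 0 = 0 → 0
After the shade: rgb(204, 0, 0) = #CC0000.
A 20% shade moves each channel 20% toward 0:
  R: 204 − 40.8 = 163.2 → 163
  G: 0 + 0.2×(0−0) = 0 + 0 = 0 → 0
  B: 0 + 0.2×(0−0) = 0 + 0 = 0 → 0
rgb(163, 0, 0) = #A30000.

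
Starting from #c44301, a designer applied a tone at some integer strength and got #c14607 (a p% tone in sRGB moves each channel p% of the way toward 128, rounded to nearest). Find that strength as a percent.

5%

#c44301 is rgb(196, 67, 1); #c14607 is rgb(193, 70, 7).
On the B channel (widest range): 7 ≈ 1 + (p/100)(128 − 1), so p ≈ 100×(7 − 1)/(128 − 1) = 600/127 = 4.72.
p = 5 reproduces all three channels after rounding.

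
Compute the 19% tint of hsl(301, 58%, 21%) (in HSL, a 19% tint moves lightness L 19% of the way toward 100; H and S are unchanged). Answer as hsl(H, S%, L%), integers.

L moves 19% from 21 toward 100: 21 + 15.01 = 36.01 → 36.
H and S are unchanged.

hsl(301, 58%, 36%)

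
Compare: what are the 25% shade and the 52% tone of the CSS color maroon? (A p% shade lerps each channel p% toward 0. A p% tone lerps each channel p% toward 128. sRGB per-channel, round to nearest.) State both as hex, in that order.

#600000, #804343

CSS maroon is rgb(128, 0, 0).
25% shade:
  R: 128 − 32 = 96 → 96
  G: 0 + 0.25×(0−0) = 0 + 0 = 0 → 0
  B: 0 + 0 = 0 → 0
  → #600000
52% tone:
  R: 128 + 0.52×(128−128) = 128 + 0 = 128 → 128
  G: 0 + 0.52×(128−0) = 0 + 66.56 = 66.56 → 67
  B: 0 + 0.52×(128−0) = 0 + 66.56 = 66.56 → 67
  → #804343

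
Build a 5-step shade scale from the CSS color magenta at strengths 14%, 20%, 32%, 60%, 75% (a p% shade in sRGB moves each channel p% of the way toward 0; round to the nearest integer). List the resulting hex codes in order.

#db00db, #cc00cc, #ad00ad, #660066, #400040

CSS magenta is rgb(255, 0, 255).
14%: (255 − 35.7 = 219.3→219, 0→0, 255 − 35.7 = 219.3→219) → #db00db
20%: (255 − 51 = 204→204, 0→0, 255 − 51 = 204→204) → #cc00cc
32%: (255 − 81.6 = 173.4→173, 0→0, 255 − 81.6 = 173.4→173) → #ad00ad
60%: (255 − 153 = 102→102, 0→0, 255 − 153 = 102→102) → #660066
75%: (255 − 191.25 = 63.75→64, 0→0, 255 − 191.25 = 63.75→64) → #400040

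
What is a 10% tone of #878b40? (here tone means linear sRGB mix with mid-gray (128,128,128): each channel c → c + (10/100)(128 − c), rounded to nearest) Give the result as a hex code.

#878b40 is rgb(135, 139, 64).
Lerp each channel 10% toward 128:
  R: 135 − 0.7 = 134.3 → 134
  G: 139 − 1.1 = 137.9 → 138
  B: 64 + 0.1×(128−64) = 64 + 6.4 = 70.4 → 70
rgb(134, 138, 70) = #868a46.

#868a46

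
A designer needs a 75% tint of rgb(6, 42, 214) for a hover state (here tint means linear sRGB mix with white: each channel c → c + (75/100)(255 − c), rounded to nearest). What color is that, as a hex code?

#C1CAF5

Lerp each channel 75% toward 255:
  R: 6 + 186.75 = 192.75 → 193
  G: 42 + 0.75×(255−42) = 42 + 159.75 = 201.75 → 202
  B: 214 + 0.75×(255−214) = 214 + 30.75 = 244.75 → 245
rgb(193, 202, 245) = #C1CAF5.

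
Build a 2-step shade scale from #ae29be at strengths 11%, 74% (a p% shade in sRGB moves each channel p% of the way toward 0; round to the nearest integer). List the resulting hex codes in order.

#ae29be is rgb(174, 41, 190).
11%: (174 − 19.14 = 154.86→155, 41 − 4.51 = 36.49→36, 190 − 20.9 = 169.1→169) → #9b24a9
74%: (174 − 128.76 = 45.24→45, 41 − 30.34 = 10.66→11, 190 − 140.6 = 49.4→49) → #2d0b31

#9b24a9, #2d0b31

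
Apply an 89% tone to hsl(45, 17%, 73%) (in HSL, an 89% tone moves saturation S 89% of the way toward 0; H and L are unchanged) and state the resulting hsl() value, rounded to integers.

S moves 89% from 17 toward 0: 17 − 15.13 = 1.87 → 2.
H and L are unchanged.

hsl(45, 2%, 73%)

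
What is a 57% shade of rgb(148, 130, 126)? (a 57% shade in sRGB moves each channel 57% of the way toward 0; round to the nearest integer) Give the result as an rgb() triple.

Lerp each channel 57% toward 0:
  R: 148 + 0.57×(0−148) = 148 − 84.36 = 63.64 → 64
  G: 130 − 74.1 = 55.9 → 56
  B: 126 − 71.82 = 54.18 → 54

rgb(64, 56, 54)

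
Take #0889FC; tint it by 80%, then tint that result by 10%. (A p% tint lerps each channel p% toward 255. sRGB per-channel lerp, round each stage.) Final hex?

#D3E9FE

#0889FC is rgb(8, 137, 252).
Per channel, c → c + 0.8(255 − c):
  R: 8 + 197.6 = 205.6 → 206
  G: 137 + 0.8×(255−137) = 137 + 94.4 = 231.4 → 231
  B: 252 + 0.8×(255−252) = 252 + 2.4 = 254.4 → 254
After the tint: rgb(206, 231, 254) = #CEE7FE.
Per channel, c → c + 0.1(255 − c):
  R: 206 + 0.1×(255−206) = 206 + 4.9 = 210.9 → 211
  G: 231 + 0.1×(255−231) = 231 + 2.4 = 233.4 → 233
  B: 254 + 0.1 = 254.1 → 254
rgb(211, 233, 254) = #D3E9FE.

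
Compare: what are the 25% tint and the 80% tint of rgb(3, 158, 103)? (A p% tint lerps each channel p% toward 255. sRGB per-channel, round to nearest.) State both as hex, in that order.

25% tint:
  R: 3 + 0.25×(255−3) = 3 + 63 = 66 → 66
  G: 158 + 24.25 = 182.25 → 182
  B: 103 + 0.25×(255−103) = 103 + 38 = 141 → 141
  → #42B68D
80% tint:
  R: 3 + 0.8×(255−3) = 3 + 201.6 = 204.6 → 205
  G: 158 + 77.6 = 235.6 → 236
  B: 103 + 0.8×(255−103) = 103 + 121.6 = 224.6 → 225
  → #CDECE1

#42B68D, #CDECE1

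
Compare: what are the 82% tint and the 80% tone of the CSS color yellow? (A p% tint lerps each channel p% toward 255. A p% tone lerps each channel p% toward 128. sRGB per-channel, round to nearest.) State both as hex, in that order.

CSS yellow is rgb(255, 255, 0).
82% tint:
  R: 255 + 0 = 255 → 255
  G: 255 + 0 = 255 → 255
  B: 0 + 209.1 = 209.1 → 209
  → #FFFFD1
80% tone:
  R: 255 − 101.6 = 153.4 → 153
  G: 255 + 0.8×(128−255) = 255 − 101.6 = 153.4 → 153
  B: 0 + 0.8×(128−0) = 0 + 102.4 = 102.4 → 102
  → #999966

#FFFFD1, #999966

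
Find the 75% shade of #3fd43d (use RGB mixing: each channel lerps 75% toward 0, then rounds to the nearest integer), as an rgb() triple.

rgb(16, 53, 15)

#3fd43d is rgb(63, 212, 61).
Lerp each channel 75% toward 0:
  R: 63 − 47.25 = 15.75 → 16
  G: 212 + 0.75×(0−212) = 212 − 159 = 53 → 53
  B: 61 + 0.75×(0−61) = 61 − 45.75 = 15.25 → 15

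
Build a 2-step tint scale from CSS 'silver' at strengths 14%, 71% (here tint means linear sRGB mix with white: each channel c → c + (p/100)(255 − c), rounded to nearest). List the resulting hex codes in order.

CSS silver is rgb(192, 192, 192).
14%: (192 + 8.82 = 200.82→201, 192 + 8.82 = 200.82→201, 192 + 8.82 = 200.82→201) → #c9c9c9
71%: (192 + 44.73 = 236.73→237, 192 + 44.73 = 236.73→237, 192 + 44.73 = 236.73→237) → #ededed

#c9c9c9, #ededed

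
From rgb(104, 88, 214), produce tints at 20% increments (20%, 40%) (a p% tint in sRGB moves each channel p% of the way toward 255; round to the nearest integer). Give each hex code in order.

#8679DE, #A49BE6

20%: (104 + 30.2 = 134.2→134, 88 + 33.4 = 121.4→121, 214 + 8.2 = 222.2→222) → #8679DE
40%: (104 + 60.4 = 164.4→164, 88 + 66.8 = 154.8→155, 214 + 16.4 = 230.4→230) → #A49BE6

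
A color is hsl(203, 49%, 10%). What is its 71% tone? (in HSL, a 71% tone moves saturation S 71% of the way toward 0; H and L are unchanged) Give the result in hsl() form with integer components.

hsl(203, 14%, 10%)

S moves 71% from 49 toward 0: 49 − 34.79 = 14.21 → 14.
H and L are unchanged.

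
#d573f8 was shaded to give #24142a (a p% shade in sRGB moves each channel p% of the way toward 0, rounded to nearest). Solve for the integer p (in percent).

#d573f8 is rgb(213, 115, 248); #24142a is rgb(36, 20, 42).
On the B channel (widest range): 42 ≈ 248 + (p/100)(0 − 248), so p ≈ 100×(42 − 248)/(0 − 248) = -20600/-248 = 83.06.
p = 83 reproduces all three channels after rounding.

83%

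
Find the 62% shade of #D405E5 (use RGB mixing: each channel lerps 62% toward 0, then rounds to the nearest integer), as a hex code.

#510257

#D405E5 is rgb(212, 5, 229).
Lerp each channel 62% toward 0:
  R: 212 + 0.62×(0−212) = 212 − 131.44 = 80.56 → 81
  G: 5 + 0.62×(0−5) = 5 − 3.1 = 1.9 → 2
  B: 229 − 141.98 = 87.02 → 87
rgb(81, 2, 87) = #510257.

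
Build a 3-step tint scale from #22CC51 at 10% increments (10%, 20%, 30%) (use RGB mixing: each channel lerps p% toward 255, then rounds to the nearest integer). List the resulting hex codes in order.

#38D162, #4ED674, #64DB85

#22CC51 is rgb(34, 204, 81).
10%: (34 + 22.1 = 56.1→56, 204 + 5.1 = 209.1→209, 81 + 17.4 = 98.4→98) → #38D162
20%: (34 + 44.2 = 78.2→78, 204 + 10.2 = 214.2→214, 81 + 34.8 = 115.8→116) → #4ED674
30%: (34 + 66.3 = 100.3→100, 204 + 15.3 = 219.3→219, 81 + 52.2 = 133.2→133) → #64DB85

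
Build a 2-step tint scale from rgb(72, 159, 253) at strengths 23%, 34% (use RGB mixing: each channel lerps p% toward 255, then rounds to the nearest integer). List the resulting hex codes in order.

#72b5fd, #86c0fe

23%: (72 + 42.09 = 114.09→114, 159 + 22.08 = 181.08→181, 253→253) → #72b5fd
34%: (72 + 62.22 = 134.22→134, 159 + 32.64 = 191.64→192, 253 + 0.68 = 253.68→254) → #86c0fe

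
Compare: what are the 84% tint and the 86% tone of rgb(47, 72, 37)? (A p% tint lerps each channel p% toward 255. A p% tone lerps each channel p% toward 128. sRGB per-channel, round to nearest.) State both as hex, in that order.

84% tint:
  R: 47 + 174.72 = 221.72 → 222
  G: 72 + 0.84×(255−72) = 72 + 153.72 = 225.72 → 226
  B: 37 + 0.84×(255−37) = 37 + 183.12 = 220.12 → 220
  → #DEE2DC
86% tone:
  R: 47 + 69.66 = 116.66 → 117
  G: 72 + 0.86×(128−72) = 72 + 48.16 = 120.16 → 120
  B: 37 + 0.86×(128−37) = 37 + 78.26 = 115.26 → 115
  → #757873

#DEE2DC, #757873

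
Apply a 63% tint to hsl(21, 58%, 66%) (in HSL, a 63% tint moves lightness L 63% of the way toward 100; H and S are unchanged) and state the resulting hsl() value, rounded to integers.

L moves 63% from 66 toward 100: 66 + 21.42 = 87.42 → 87.
H and S are unchanged.

hsl(21, 58%, 87%)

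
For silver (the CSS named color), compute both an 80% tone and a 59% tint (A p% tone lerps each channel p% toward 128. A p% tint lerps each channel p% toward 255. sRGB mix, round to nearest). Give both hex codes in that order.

#8d8d8d, #e5e5e5

CSS silver is rgb(192, 192, 192).
80% tone:
  R: 192 − 51.2 = 140.8 → 141
  G: 192 − 51.2 = 140.8 → 141
  B: 192 + 0.8×(128−192) = 192 − 51.2 = 140.8 → 141
  → #8d8d8d
59% tint:
  R: 192 + 37.17 = 229.17 → 229
  G: 192 + 37.17 = 229.17 → 229
  B: 192 + 37.17 = 229.17 → 229
  → #e5e5e5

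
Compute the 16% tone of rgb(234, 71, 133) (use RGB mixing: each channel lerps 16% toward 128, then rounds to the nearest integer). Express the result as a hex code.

A 16% tone moves each channel 16% toward 128:
  R: 234 − 16.96 = 217.04 → 217
  G: 71 + 0.16×(128−71) = 71 + 9.12 = 80.12 → 80
  B: 133 + 0.16×(128−133) = 133 − 0.8 = 132.2 → 132
rgb(217, 80, 132) = #D95084.

#D95084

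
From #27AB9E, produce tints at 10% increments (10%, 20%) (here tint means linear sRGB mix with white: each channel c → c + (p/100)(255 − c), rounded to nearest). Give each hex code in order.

#27AB9E is rgb(39, 171, 158).
10%: (39 + 21.6 = 60.6→61, 171 + 8.4 = 179.4→179, 158 + 9.7 = 167.7→168) → #3DB3A8
20%: (39 + 43.2 = 82.2→82, 171 + 16.8 = 187.8→188, 158 + 19.4 = 177.4→177) → #52BCB1

#3DB3A8, #52BCB1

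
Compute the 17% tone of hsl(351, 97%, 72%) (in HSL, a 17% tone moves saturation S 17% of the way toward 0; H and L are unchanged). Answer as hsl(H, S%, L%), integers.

S moves 17% from 97 toward 0: 97 − 16.49 = 80.51 → 81.
H and L are unchanged.

hsl(351, 81%, 72%)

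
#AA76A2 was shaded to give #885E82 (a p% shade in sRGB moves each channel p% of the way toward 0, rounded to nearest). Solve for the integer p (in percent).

#AA76A2 is rgb(170, 118, 162); #885E82 is rgb(136, 94, 130).
On the R channel (widest range): 136 ≈ 170 + (p/100)(0 − 170), so p ≈ 100×(136 − 170)/(0 − 170) = -3400/-170 = 20.00.
p = 20 reproduces all three channels after rounding.

20%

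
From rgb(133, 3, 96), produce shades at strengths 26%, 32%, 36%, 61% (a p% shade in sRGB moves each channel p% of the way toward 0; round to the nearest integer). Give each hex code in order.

26%: (133 − 34.58 = 98.42→98, 3 − 0.78 = 2.22→2, 96 − 24.96 = 71.04→71) → #620247
32%: (133 − 42.56 = 90.44→90, 3 − 0.96 = 2.04→2, 96 − 30.72 = 65.28→65) → #5A0241
36%: (133 − 47.88 = 85.12→85, 3 − 1.08 = 1.92→2, 96 − 34.56 = 61.44→61) → #55023D
61%: (133 − 81.13 = 51.87→52, 3 − 1.83 = 1.17→1, 96 − 58.56 = 37.44→37) → #340125

#620247, #5A0241, #55023D, #340125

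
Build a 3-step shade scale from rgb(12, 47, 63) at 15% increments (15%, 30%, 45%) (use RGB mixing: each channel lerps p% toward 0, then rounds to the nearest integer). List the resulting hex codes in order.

15%: (12 − 1.8 = 10.2→10, 47 − 7.05 = 39.95→40, 63 − 9.45 = 53.55→54) → #0A2836
30%: (12 − 3.6 = 8.4→8, 47 − 14.1 = 32.9→33, 63 − 18.9 = 44.1→44) → #08212C
45%: (12 − 5.4 = 6.6→7, 47 − 21.15 = 25.85→26, 63 − 28.35 = 34.65→35) → #071A23

#0A2836, #08212C, #071A23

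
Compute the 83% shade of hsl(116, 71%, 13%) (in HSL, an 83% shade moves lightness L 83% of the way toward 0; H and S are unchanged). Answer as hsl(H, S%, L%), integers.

hsl(116, 71%, 2%)

L moves 83% from 13 toward 0: 13 − 10.79 = 2.21 → 2.
H and S are unchanged.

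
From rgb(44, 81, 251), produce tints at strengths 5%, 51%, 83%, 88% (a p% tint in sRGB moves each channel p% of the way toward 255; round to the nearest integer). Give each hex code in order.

#375AFB, #98AAFD, #DBE1FE, #E6EAFF

5%: (44 + 10.55 = 54.55→55, 81 + 8.7 = 89.7→90, 251→251) → #375AFB
51%: (44 + 107.61 = 151.61→152, 81 + 88.74 = 169.74→170, 251 + 2.04 = 253.04→253) → #98AAFD
83%: (44 + 175.13 = 219.13→219, 81 + 144.42 = 225.42→225, 251 + 3.32 = 254.32→254) → #DBE1FE
88%: (44 + 185.68 = 229.68→230, 81 + 153.12 = 234.12→234, 251 + 3.52 = 254.52→255) → #E6EAFF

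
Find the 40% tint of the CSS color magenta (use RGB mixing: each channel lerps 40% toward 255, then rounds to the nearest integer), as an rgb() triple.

CSS magenta is rgb(255, 0, 255).
Lerp each channel 40% toward 255:
  R: 255 + 0 = 255 → 255
  G: 0 + 102 = 102 → 102
  B: 255 + 0.4×(255−255) = 255 + 0 = 255 → 255

rgb(255, 102, 255)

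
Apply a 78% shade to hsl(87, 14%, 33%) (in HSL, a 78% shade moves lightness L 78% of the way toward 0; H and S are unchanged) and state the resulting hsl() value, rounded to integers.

L moves 78% from 33 toward 0: 33 − 25.74 = 7.26 → 7.
H and S are unchanged.

hsl(87, 14%, 7%)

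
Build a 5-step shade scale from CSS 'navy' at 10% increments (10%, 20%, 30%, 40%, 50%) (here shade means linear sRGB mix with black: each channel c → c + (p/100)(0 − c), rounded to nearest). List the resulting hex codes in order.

#000073, #000066, #00005a, #00004d, #000040

CSS navy is rgb(0, 0, 128).
10%: (0→0, 0→0, 128 − 12.8 = 115.2→115) → #000073
20%: (0→0, 0→0, 128 − 25.6 = 102.4→102) → #000066
30%: (0→0, 0→0, 128 − 38.4 = 89.6→90) → #00005a
40%: (0→0, 0→0, 128 − 51.2 = 76.8→77) → #00004d
50%: (0→0, 0→0, 128 − 64 = 64→64) → #000040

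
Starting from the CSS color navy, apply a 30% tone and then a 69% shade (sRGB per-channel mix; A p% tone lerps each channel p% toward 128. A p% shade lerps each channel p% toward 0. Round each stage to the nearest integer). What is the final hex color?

#0C0C28

CSS navy is rgb(0, 0, 128).
Lerp each channel 30% toward 128:
  R: 0 + 0.3×(128−0) = 0 + 38.4 = 38.4 → 38
  G: 0 + 38.4 = 38.4 → 38
  B: 128 + 0.3×(128−128) = 128 + 0 = 128 → 128
After the tone: rgb(38, 38, 128) = #262680.
A 69% shade moves each channel 69% toward 0:
  R: 38 + 0.69×(0−38) = 38 − 26.22 = 11.78 → 12
  G: 38 + 0.69×(0−38) = 38 − 26.22 = 11.78 → 12
  B: 128 + 0.69×(0−128) = 128 − 88.32 = 39.68 → 40
rgb(12, 12, 40) = #0C0C28.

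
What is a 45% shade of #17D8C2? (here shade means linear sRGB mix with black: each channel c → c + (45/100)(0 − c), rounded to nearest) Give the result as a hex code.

#0D776B

#17D8C2 is rgb(23, 216, 194).
Lerp each channel 45% toward 0:
  R: 23 − 10.35 = 12.65 → 13
  G: 216 − 97.2 = 118.8 → 119
  B: 194 + 0.45×(0−194) = 194 − 87.3 = 106.7 → 107
rgb(13, 119, 107) = #0D776B.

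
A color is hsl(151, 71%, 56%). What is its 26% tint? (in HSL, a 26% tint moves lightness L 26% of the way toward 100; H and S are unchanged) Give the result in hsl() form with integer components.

L moves 26% from 56 toward 100: 56 + 11.44 = 67.44 → 67.
H and S are unchanged.

hsl(151, 71%, 67%)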